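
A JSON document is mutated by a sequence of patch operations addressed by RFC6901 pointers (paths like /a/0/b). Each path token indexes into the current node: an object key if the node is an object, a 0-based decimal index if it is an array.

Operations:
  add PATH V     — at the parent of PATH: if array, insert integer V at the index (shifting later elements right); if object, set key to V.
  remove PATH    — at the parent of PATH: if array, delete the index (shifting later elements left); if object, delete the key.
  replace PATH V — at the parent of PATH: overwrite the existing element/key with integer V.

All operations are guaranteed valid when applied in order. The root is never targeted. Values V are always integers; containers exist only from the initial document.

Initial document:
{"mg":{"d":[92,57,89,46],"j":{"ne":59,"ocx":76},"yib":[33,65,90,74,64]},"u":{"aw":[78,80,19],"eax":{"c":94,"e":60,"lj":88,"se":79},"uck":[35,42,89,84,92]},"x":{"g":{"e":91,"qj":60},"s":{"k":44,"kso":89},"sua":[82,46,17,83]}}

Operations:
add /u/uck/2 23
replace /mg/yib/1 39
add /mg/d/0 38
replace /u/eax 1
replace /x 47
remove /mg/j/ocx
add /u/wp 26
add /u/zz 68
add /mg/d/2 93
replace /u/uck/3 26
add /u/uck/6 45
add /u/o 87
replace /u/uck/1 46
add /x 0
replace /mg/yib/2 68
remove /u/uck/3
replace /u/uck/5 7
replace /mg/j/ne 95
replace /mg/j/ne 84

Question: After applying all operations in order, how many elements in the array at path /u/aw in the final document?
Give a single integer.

Answer: 3

Derivation:
After op 1 (add /u/uck/2 23): {"mg":{"d":[92,57,89,46],"j":{"ne":59,"ocx":76},"yib":[33,65,90,74,64]},"u":{"aw":[78,80,19],"eax":{"c":94,"e":60,"lj":88,"se":79},"uck":[35,42,23,89,84,92]},"x":{"g":{"e":91,"qj":60},"s":{"k":44,"kso":89},"sua":[82,46,17,83]}}
After op 2 (replace /mg/yib/1 39): {"mg":{"d":[92,57,89,46],"j":{"ne":59,"ocx":76},"yib":[33,39,90,74,64]},"u":{"aw":[78,80,19],"eax":{"c":94,"e":60,"lj":88,"se":79},"uck":[35,42,23,89,84,92]},"x":{"g":{"e":91,"qj":60},"s":{"k":44,"kso":89},"sua":[82,46,17,83]}}
After op 3 (add /mg/d/0 38): {"mg":{"d":[38,92,57,89,46],"j":{"ne":59,"ocx":76},"yib":[33,39,90,74,64]},"u":{"aw":[78,80,19],"eax":{"c":94,"e":60,"lj":88,"se":79},"uck":[35,42,23,89,84,92]},"x":{"g":{"e":91,"qj":60},"s":{"k":44,"kso":89},"sua":[82,46,17,83]}}
After op 4 (replace /u/eax 1): {"mg":{"d":[38,92,57,89,46],"j":{"ne":59,"ocx":76},"yib":[33,39,90,74,64]},"u":{"aw":[78,80,19],"eax":1,"uck":[35,42,23,89,84,92]},"x":{"g":{"e":91,"qj":60},"s":{"k":44,"kso":89},"sua":[82,46,17,83]}}
After op 5 (replace /x 47): {"mg":{"d":[38,92,57,89,46],"j":{"ne":59,"ocx":76},"yib":[33,39,90,74,64]},"u":{"aw":[78,80,19],"eax":1,"uck":[35,42,23,89,84,92]},"x":47}
After op 6 (remove /mg/j/ocx): {"mg":{"d":[38,92,57,89,46],"j":{"ne":59},"yib":[33,39,90,74,64]},"u":{"aw":[78,80,19],"eax":1,"uck":[35,42,23,89,84,92]},"x":47}
After op 7 (add /u/wp 26): {"mg":{"d":[38,92,57,89,46],"j":{"ne":59},"yib":[33,39,90,74,64]},"u":{"aw":[78,80,19],"eax":1,"uck":[35,42,23,89,84,92],"wp":26},"x":47}
After op 8 (add /u/zz 68): {"mg":{"d":[38,92,57,89,46],"j":{"ne":59},"yib":[33,39,90,74,64]},"u":{"aw":[78,80,19],"eax":1,"uck":[35,42,23,89,84,92],"wp":26,"zz":68},"x":47}
After op 9 (add /mg/d/2 93): {"mg":{"d":[38,92,93,57,89,46],"j":{"ne":59},"yib":[33,39,90,74,64]},"u":{"aw":[78,80,19],"eax":1,"uck":[35,42,23,89,84,92],"wp":26,"zz":68},"x":47}
After op 10 (replace /u/uck/3 26): {"mg":{"d":[38,92,93,57,89,46],"j":{"ne":59},"yib":[33,39,90,74,64]},"u":{"aw":[78,80,19],"eax":1,"uck":[35,42,23,26,84,92],"wp":26,"zz":68},"x":47}
After op 11 (add /u/uck/6 45): {"mg":{"d":[38,92,93,57,89,46],"j":{"ne":59},"yib":[33,39,90,74,64]},"u":{"aw":[78,80,19],"eax":1,"uck":[35,42,23,26,84,92,45],"wp":26,"zz":68},"x":47}
After op 12 (add /u/o 87): {"mg":{"d":[38,92,93,57,89,46],"j":{"ne":59},"yib":[33,39,90,74,64]},"u":{"aw":[78,80,19],"eax":1,"o":87,"uck":[35,42,23,26,84,92,45],"wp":26,"zz":68},"x":47}
After op 13 (replace /u/uck/1 46): {"mg":{"d":[38,92,93,57,89,46],"j":{"ne":59},"yib":[33,39,90,74,64]},"u":{"aw":[78,80,19],"eax":1,"o":87,"uck":[35,46,23,26,84,92,45],"wp":26,"zz":68},"x":47}
After op 14 (add /x 0): {"mg":{"d":[38,92,93,57,89,46],"j":{"ne":59},"yib":[33,39,90,74,64]},"u":{"aw":[78,80,19],"eax":1,"o":87,"uck":[35,46,23,26,84,92,45],"wp":26,"zz":68},"x":0}
After op 15 (replace /mg/yib/2 68): {"mg":{"d":[38,92,93,57,89,46],"j":{"ne":59},"yib":[33,39,68,74,64]},"u":{"aw":[78,80,19],"eax":1,"o":87,"uck":[35,46,23,26,84,92,45],"wp":26,"zz":68},"x":0}
After op 16 (remove /u/uck/3): {"mg":{"d":[38,92,93,57,89,46],"j":{"ne":59},"yib":[33,39,68,74,64]},"u":{"aw":[78,80,19],"eax":1,"o":87,"uck":[35,46,23,84,92,45],"wp":26,"zz":68},"x":0}
After op 17 (replace /u/uck/5 7): {"mg":{"d":[38,92,93,57,89,46],"j":{"ne":59},"yib":[33,39,68,74,64]},"u":{"aw":[78,80,19],"eax":1,"o":87,"uck":[35,46,23,84,92,7],"wp":26,"zz":68},"x":0}
After op 18 (replace /mg/j/ne 95): {"mg":{"d":[38,92,93,57,89,46],"j":{"ne":95},"yib":[33,39,68,74,64]},"u":{"aw":[78,80,19],"eax":1,"o":87,"uck":[35,46,23,84,92,7],"wp":26,"zz":68},"x":0}
After op 19 (replace /mg/j/ne 84): {"mg":{"d":[38,92,93,57,89,46],"j":{"ne":84},"yib":[33,39,68,74,64]},"u":{"aw":[78,80,19],"eax":1,"o":87,"uck":[35,46,23,84,92,7],"wp":26,"zz":68},"x":0}
Size at path /u/aw: 3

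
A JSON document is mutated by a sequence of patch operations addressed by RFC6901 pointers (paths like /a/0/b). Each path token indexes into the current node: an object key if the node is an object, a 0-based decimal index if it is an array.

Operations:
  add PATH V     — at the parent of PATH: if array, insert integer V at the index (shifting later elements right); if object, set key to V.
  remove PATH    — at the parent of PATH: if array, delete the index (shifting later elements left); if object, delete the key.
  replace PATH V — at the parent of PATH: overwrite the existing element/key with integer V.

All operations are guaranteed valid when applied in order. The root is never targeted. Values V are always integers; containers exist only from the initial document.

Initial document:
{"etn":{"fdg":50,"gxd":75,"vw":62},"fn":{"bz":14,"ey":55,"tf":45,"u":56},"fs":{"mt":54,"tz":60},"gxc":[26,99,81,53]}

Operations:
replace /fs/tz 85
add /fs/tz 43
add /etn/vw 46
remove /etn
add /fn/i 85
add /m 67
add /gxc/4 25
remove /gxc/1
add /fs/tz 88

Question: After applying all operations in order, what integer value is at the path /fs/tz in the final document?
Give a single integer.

After op 1 (replace /fs/tz 85): {"etn":{"fdg":50,"gxd":75,"vw":62},"fn":{"bz":14,"ey":55,"tf":45,"u":56},"fs":{"mt":54,"tz":85},"gxc":[26,99,81,53]}
After op 2 (add /fs/tz 43): {"etn":{"fdg":50,"gxd":75,"vw":62},"fn":{"bz":14,"ey":55,"tf":45,"u":56},"fs":{"mt":54,"tz":43},"gxc":[26,99,81,53]}
After op 3 (add /etn/vw 46): {"etn":{"fdg":50,"gxd":75,"vw":46},"fn":{"bz":14,"ey":55,"tf":45,"u":56},"fs":{"mt":54,"tz":43},"gxc":[26,99,81,53]}
After op 4 (remove /etn): {"fn":{"bz":14,"ey":55,"tf":45,"u":56},"fs":{"mt":54,"tz":43},"gxc":[26,99,81,53]}
After op 5 (add /fn/i 85): {"fn":{"bz":14,"ey":55,"i":85,"tf":45,"u":56},"fs":{"mt":54,"tz":43},"gxc":[26,99,81,53]}
After op 6 (add /m 67): {"fn":{"bz":14,"ey":55,"i":85,"tf":45,"u":56},"fs":{"mt":54,"tz":43},"gxc":[26,99,81,53],"m":67}
After op 7 (add /gxc/4 25): {"fn":{"bz":14,"ey":55,"i":85,"tf":45,"u":56},"fs":{"mt":54,"tz":43},"gxc":[26,99,81,53,25],"m":67}
After op 8 (remove /gxc/1): {"fn":{"bz":14,"ey":55,"i":85,"tf":45,"u":56},"fs":{"mt":54,"tz":43},"gxc":[26,81,53,25],"m":67}
After op 9 (add /fs/tz 88): {"fn":{"bz":14,"ey":55,"i":85,"tf":45,"u":56},"fs":{"mt":54,"tz":88},"gxc":[26,81,53,25],"m":67}
Value at /fs/tz: 88

Answer: 88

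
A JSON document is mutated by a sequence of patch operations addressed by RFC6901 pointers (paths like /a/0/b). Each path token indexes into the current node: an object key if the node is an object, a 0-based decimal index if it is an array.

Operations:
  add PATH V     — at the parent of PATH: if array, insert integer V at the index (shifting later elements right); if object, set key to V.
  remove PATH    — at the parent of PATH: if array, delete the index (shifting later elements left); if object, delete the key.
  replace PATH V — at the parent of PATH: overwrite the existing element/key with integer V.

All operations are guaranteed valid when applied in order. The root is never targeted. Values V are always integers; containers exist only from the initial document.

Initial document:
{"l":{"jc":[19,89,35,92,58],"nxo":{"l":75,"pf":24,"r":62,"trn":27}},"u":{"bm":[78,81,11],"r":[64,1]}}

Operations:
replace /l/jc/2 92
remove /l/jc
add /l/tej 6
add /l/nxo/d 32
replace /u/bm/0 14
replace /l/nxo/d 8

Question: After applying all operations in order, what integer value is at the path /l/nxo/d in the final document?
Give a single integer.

After op 1 (replace /l/jc/2 92): {"l":{"jc":[19,89,92,92,58],"nxo":{"l":75,"pf":24,"r":62,"trn":27}},"u":{"bm":[78,81,11],"r":[64,1]}}
After op 2 (remove /l/jc): {"l":{"nxo":{"l":75,"pf":24,"r":62,"trn":27}},"u":{"bm":[78,81,11],"r":[64,1]}}
After op 3 (add /l/tej 6): {"l":{"nxo":{"l":75,"pf":24,"r":62,"trn":27},"tej":6},"u":{"bm":[78,81,11],"r":[64,1]}}
After op 4 (add /l/nxo/d 32): {"l":{"nxo":{"d":32,"l":75,"pf":24,"r":62,"trn":27},"tej":6},"u":{"bm":[78,81,11],"r":[64,1]}}
After op 5 (replace /u/bm/0 14): {"l":{"nxo":{"d":32,"l":75,"pf":24,"r":62,"trn":27},"tej":6},"u":{"bm":[14,81,11],"r":[64,1]}}
After op 6 (replace /l/nxo/d 8): {"l":{"nxo":{"d":8,"l":75,"pf":24,"r":62,"trn":27},"tej":6},"u":{"bm":[14,81,11],"r":[64,1]}}
Value at /l/nxo/d: 8

Answer: 8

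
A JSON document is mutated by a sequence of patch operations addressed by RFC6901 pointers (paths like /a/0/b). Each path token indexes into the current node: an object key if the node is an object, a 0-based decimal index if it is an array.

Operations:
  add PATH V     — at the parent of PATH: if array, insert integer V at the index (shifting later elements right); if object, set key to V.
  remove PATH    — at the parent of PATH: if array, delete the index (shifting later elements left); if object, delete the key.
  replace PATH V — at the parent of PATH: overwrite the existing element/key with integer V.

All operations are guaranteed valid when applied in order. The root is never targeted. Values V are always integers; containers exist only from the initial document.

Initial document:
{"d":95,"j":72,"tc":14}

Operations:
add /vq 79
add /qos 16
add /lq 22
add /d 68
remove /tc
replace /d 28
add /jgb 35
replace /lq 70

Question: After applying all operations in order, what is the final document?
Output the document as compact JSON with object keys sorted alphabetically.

Answer: {"d":28,"j":72,"jgb":35,"lq":70,"qos":16,"vq":79}

Derivation:
After op 1 (add /vq 79): {"d":95,"j":72,"tc":14,"vq":79}
After op 2 (add /qos 16): {"d":95,"j":72,"qos":16,"tc":14,"vq":79}
After op 3 (add /lq 22): {"d":95,"j":72,"lq":22,"qos":16,"tc":14,"vq":79}
After op 4 (add /d 68): {"d":68,"j":72,"lq":22,"qos":16,"tc":14,"vq":79}
After op 5 (remove /tc): {"d":68,"j":72,"lq":22,"qos":16,"vq":79}
After op 6 (replace /d 28): {"d":28,"j":72,"lq":22,"qos":16,"vq":79}
After op 7 (add /jgb 35): {"d":28,"j":72,"jgb":35,"lq":22,"qos":16,"vq":79}
After op 8 (replace /lq 70): {"d":28,"j":72,"jgb":35,"lq":70,"qos":16,"vq":79}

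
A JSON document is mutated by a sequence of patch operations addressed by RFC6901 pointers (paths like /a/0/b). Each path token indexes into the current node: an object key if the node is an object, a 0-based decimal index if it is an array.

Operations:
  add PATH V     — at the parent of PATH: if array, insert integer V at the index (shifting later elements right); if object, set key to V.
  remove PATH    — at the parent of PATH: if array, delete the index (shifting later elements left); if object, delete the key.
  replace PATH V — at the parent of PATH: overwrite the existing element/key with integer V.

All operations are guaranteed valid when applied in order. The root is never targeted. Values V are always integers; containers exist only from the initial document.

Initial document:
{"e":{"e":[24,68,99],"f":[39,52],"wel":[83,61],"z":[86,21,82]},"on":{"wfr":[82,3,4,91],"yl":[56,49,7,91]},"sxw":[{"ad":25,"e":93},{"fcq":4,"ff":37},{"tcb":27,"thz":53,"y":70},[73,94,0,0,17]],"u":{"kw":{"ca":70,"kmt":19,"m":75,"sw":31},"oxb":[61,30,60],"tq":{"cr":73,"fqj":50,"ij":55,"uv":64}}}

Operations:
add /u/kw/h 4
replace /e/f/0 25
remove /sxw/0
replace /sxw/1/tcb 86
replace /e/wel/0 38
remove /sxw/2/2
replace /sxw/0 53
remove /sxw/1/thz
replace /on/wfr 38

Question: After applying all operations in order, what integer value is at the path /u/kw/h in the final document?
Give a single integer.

After op 1 (add /u/kw/h 4): {"e":{"e":[24,68,99],"f":[39,52],"wel":[83,61],"z":[86,21,82]},"on":{"wfr":[82,3,4,91],"yl":[56,49,7,91]},"sxw":[{"ad":25,"e":93},{"fcq":4,"ff":37},{"tcb":27,"thz":53,"y":70},[73,94,0,0,17]],"u":{"kw":{"ca":70,"h":4,"kmt":19,"m":75,"sw":31},"oxb":[61,30,60],"tq":{"cr":73,"fqj":50,"ij":55,"uv":64}}}
After op 2 (replace /e/f/0 25): {"e":{"e":[24,68,99],"f":[25,52],"wel":[83,61],"z":[86,21,82]},"on":{"wfr":[82,3,4,91],"yl":[56,49,7,91]},"sxw":[{"ad":25,"e":93},{"fcq":4,"ff":37},{"tcb":27,"thz":53,"y":70},[73,94,0,0,17]],"u":{"kw":{"ca":70,"h":4,"kmt":19,"m":75,"sw":31},"oxb":[61,30,60],"tq":{"cr":73,"fqj":50,"ij":55,"uv":64}}}
After op 3 (remove /sxw/0): {"e":{"e":[24,68,99],"f":[25,52],"wel":[83,61],"z":[86,21,82]},"on":{"wfr":[82,3,4,91],"yl":[56,49,7,91]},"sxw":[{"fcq":4,"ff":37},{"tcb":27,"thz":53,"y":70},[73,94,0,0,17]],"u":{"kw":{"ca":70,"h":4,"kmt":19,"m":75,"sw":31},"oxb":[61,30,60],"tq":{"cr":73,"fqj":50,"ij":55,"uv":64}}}
After op 4 (replace /sxw/1/tcb 86): {"e":{"e":[24,68,99],"f":[25,52],"wel":[83,61],"z":[86,21,82]},"on":{"wfr":[82,3,4,91],"yl":[56,49,7,91]},"sxw":[{"fcq":4,"ff":37},{"tcb":86,"thz":53,"y":70},[73,94,0,0,17]],"u":{"kw":{"ca":70,"h":4,"kmt":19,"m":75,"sw":31},"oxb":[61,30,60],"tq":{"cr":73,"fqj":50,"ij":55,"uv":64}}}
After op 5 (replace /e/wel/0 38): {"e":{"e":[24,68,99],"f":[25,52],"wel":[38,61],"z":[86,21,82]},"on":{"wfr":[82,3,4,91],"yl":[56,49,7,91]},"sxw":[{"fcq":4,"ff":37},{"tcb":86,"thz":53,"y":70},[73,94,0,0,17]],"u":{"kw":{"ca":70,"h":4,"kmt":19,"m":75,"sw":31},"oxb":[61,30,60],"tq":{"cr":73,"fqj":50,"ij":55,"uv":64}}}
After op 6 (remove /sxw/2/2): {"e":{"e":[24,68,99],"f":[25,52],"wel":[38,61],"z":[86,21,82]},"on":{"wfr":[82,3,4,91],"yl":[56,49,7,91]},"sxw":[{"fcq":4,"ff":37},{"tcb":86,"thz":53,"y":70},[73,94,0,17]],"u":{"kw":{"ca":70,"h":4,"kmt":19,"m":75,"sw":31},"oxb":[61,30,60],"tq":{"cr":73,"fqj":50,"ij":55,"uv":64}}}
After op 7 (replace /sxw/0 53): {"e":{"e":[24,68,99],"f":[25,52],"wel":[38,61],"z":[86,21,82]},"on":{"wfr":[82,3,4,91],"yl":[56,49,7,91]},"sxw":[53,{"tcb":86,"thz":53,"y":70},[73,94,0,17]],"u":{"kw":{"ca":70,"h":4,"kmt":19,"m":75,"sw":31},"oxb":[61,30,60],"tq":{"cr":73,"fqj":50,"ij":55,"uv":64}}}
After op 8 (remove /sxw/1/thz): {"e":{"e":[24,68,99],"f":[25,52],"wel":[38,61],"z":[86,21,82]},"on":{"wfr":[82,3,4,91],"yl":[56,49,7,91]},"sxw":[53,{"tcb":86,"y":70},[73,94,0,17]],"u":{"kw":{"ca":70,"h":4,"kmt":19,"m":75,"sw":31},"oxb":[61,30,60],"tq":{"cr":73,"fqj":50,"ij":55,"uv":64}}}
After op 9 (replace /on/wfr 38): {"e":{"e":[24,68,99],"f":[25,52],"wel":[38,61],"z":[86,21,82]},"on":{"wfr":38,"yl":[56,49,7,91]},"sxw":[53,{"tcb":86,"y":70},[73,94,0,17]],"u":{"kw":{"ca":70,"h":4,"kmt":19,"m":75,"sw":31},"oxb":[61,30,60],"tq":{"cr":73,"fqj":50,"ij":55,"uv":64}}}
Value at /u/kw/h: 4

Answer: 4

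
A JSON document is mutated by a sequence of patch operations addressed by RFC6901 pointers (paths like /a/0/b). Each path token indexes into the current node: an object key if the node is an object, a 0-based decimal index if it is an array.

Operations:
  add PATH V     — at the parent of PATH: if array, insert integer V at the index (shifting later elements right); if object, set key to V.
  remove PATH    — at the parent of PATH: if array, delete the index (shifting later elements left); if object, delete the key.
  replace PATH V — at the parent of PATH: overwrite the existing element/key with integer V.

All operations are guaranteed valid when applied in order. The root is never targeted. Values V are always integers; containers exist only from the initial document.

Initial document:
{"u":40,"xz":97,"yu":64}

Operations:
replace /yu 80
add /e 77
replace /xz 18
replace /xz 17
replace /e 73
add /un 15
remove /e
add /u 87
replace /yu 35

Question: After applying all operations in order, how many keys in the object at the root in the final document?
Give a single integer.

After op 1 (replace /yu 80): {"u":40,"xz":97,"yu":80}
After op 2 (add /e 77): {"e":77,"u":40,"xz":97,"yu":80}
After op 3 (replace /xz 18): {"e":77,"u":40,"xz":18,"yu":80}
After op 4 (replace /xz 17): {"e":77,"u":40,"xz":17,"yu":80}
After op 5 (replace /e 73): {"e":73,"u":40,"xz":17,"yu":80}
After op 6 (add /un 15): {"e":73,"u":40,"un":15,"xz":17,"yu":80}
After op 7 (remove /e): {"u":40,"un":15,"xz":17,"yu":80}
After op 8 (add /u 87): {"u":87,"un":15,"xz":17,"yu":80}
After op 9 (replace /yu 35): {"u":87,"un":15,"xz":17,"yu":35}
Size at the root: 4

Answer: 4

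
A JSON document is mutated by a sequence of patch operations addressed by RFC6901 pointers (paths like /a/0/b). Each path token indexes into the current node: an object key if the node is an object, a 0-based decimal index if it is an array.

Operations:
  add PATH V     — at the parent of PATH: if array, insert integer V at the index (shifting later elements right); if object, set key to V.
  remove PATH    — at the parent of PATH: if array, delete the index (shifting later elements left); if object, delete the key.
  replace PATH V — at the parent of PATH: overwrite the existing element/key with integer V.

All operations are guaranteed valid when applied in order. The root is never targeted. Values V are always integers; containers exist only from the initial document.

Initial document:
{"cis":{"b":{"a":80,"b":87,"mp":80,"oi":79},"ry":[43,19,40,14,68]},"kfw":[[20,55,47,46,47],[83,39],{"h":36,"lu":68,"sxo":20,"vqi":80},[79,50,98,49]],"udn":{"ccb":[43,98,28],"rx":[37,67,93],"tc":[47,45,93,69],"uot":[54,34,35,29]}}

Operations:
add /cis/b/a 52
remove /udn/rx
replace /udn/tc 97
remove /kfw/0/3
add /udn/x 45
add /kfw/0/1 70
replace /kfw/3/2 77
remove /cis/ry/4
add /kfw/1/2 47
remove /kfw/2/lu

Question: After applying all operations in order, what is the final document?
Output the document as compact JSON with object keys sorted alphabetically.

Answer: {"cis":{"b":{"a":52,"b":87,"mp":80,"oi":79},"ry":[43,19,40,14]},"kfw":[[20,70,55,47,47],[83,39,47],{"h":36,"sxo":20,"vqi":80},[79,50,77,49]],"udn":{"ccb":[43,98,28],"tc":97,"uot":[54,34,35,29],"x":45}}

Derivation:
After op 1 (add /cis/b/a 52): {"cis":{"b":{"a":52,"b":87,"mp":80,"oi":79},"ry":[43,19,40,14,68]},"kfw":[[20,55,47,46,47],[83,39],{"h":36,"lu":68,"sxo":20,"vqi":80},[79,50,98,49]],"udn":{"ccb":[43,98,28],"rx":[37,67,93],"tc":[47,45,93,69],"uot":[54,34,35,29]}}
After op 2 (remove /udn/rx): {"cis":{"b":{"a":52,"b":87,"mp":80,"oi":79},"ry":[43,19,40,14,68]},"kfw":[[20,55,47,46,47],[83,39],{"h":36,"lu":68,"sxo":20,"vqi":80},[79,50,98,49]],"udn":{"ccb":[43,98,28],"tc":[47,45,93,69],"uot":[54,34,35,29]}}
After op 3 (replace /udn/tc 97): {"cis":{"b":{"a":52,"b":87,"mp":80,"oi":79},"ry":[43,19,40,14,68]},"kfw":[[20,55,47,46,47],[83,39],{"h":36,"lu":68,"sxo":20,"vqi":80},[79,50,98,49]],"udn":{"ccb":[43,98,28],"tc":97,"uot":[54,34,35,29]}}
After op 4 (remove /kfw/0/3): {"cis":{"b":{"a":52,"b":87,"mp":80,"oi":79},"ry":[43,19,40,14,68]},"kfw":[[20,55,47,47],[83,39],{"h":36,"lu":68,"sxo":20,"vqi":80},[79,50,98,49]],"udn":{"ccb":[43,98,28],"tc":97,"uot":[54,34,35,29]}}
After op 5 (add /udn/x 45): {"cis":{"b":{"a":52,"b":87,"mp":80,"oi":79},"ry":[43,19,40,14,68]},"kfw":[[20,55,47,47],[83,39],{"h":36,"lu":68,"sxo":20,"vqi":80},[79,50,98,49]],"udn":{"ccb":[43,98,28],"tc":97,"uot":[54,34,35,29],"x":45}}
After op 6 (add /kfw/0/1 70): {"cis":{"b":{"a":52,"b":87,"mp":80,"oi":79},"ry":[43,19,40,14,68]},"kfw":[[20,70,55,47,47],[83,39],{"h":36,"lu":68,"sxo":20,"vqi":80},[79,50,98,49]],"udn":{"ccb":[43,98,28],"tc":97,"uot":[54,34,35,29],"x":45}}
After op 7 (replace /kfw/3/2 77): {"cis":{"b":{"a":52,"b":87,"mp":80,"oi":79},"ry":[43,19,40,14,68]},"kfw":[[20,70,55,47,47],[83,39],{"h":36,"lu":68,"sxo":20,"vqi":80},[79,50,77,49]],"udn":{"ccb":[43,98,28],"tc":97,"uot":[54,34,35,29],"x":45}}
After op 8 (remove /cis/ry/4): {"cis":{"b":{"a":52,"b":87,"mp":80,"oi":79},"ry":[43,19,40,14]},"kfw":[[20,70,55,47,47],[83,39],{"h":36,"lu":68,"sxo":20,"vqi":80},[79,50,77,49]],"udn":{"ccb":[43,98,28],"tc":97,"uot":[54,34,35,29],"x":45}}
After op 9 (add /kfw/1/2 47): {"cis":{"b":{"a":52,"b":87,"mp":80,"oi":79},"ry":[43,19,40,14]},"kfw":[[20,70,55,47,47],[83,39,47],{"h":36,"lu":68,"sxo":20,"vqi":80},[79,50,77,49]],"udn":{"ccb":[43,98,28],"tc":97,"uot":[54,34,35,29],"x":45}}
After op 10 (remove /kfw/2/lu): {"cis":{"b":{"a":52,"b":87,"mp":80,"oi":79},"ry":[43,19,40,14]},"kfw":[[20,70,55,47,47],[83,39,47],{"h":36,"sxo":20,"vqi":80},[79,50,77,49]],"udn":{"ccb":[43,98,28],"tc":97,"uot":[54,34,35,29],"x":45}}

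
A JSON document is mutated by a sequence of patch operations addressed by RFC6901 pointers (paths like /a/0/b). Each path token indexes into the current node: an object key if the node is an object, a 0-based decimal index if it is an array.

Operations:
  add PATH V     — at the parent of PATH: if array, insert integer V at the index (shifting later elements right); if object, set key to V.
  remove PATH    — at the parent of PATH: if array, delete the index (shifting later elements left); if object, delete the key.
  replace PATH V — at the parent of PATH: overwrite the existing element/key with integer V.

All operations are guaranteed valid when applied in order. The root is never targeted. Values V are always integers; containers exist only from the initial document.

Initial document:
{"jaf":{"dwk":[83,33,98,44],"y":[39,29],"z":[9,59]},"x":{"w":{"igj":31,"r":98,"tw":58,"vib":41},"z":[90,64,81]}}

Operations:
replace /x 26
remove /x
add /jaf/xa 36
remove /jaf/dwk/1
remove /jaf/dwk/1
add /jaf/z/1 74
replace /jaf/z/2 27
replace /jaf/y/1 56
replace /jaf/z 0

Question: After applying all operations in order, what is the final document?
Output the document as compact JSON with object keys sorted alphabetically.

After op 1 (replace /x 26): {"jaf":{"dwk":[83,33,98,44],"y":[39,29],"z":[9,59]},"x":26}
After op 2 (remove /x): {"jaf":{"dwk":[83,33,98,44],"y":[39,29],"z":[9,59]}}
After op 3 (add /jaf/xa 36): {"jaf":{"dwk":[83,33,98,44],"xa":36,"y":[39,29],"z":[9,59]}}
After op 4 (remove /jaf/dwk/1): {"jaf":{"dwk":[83,98,44],"xa":36,"y":[39,29],"z":[9,59]}}
After op 5 (remove /jaf/dwk/1): {"jaf":{"dwk":[83,44],"xa":36,"y":[39,29],"z":[9,59]}}
After op 6 (add /jaf/z/1 74): {"jaf":{"dwk":[83,44],"xa":36,"y":[39,29],"z":[9,74,59]}}
After op 7 (replace /jaf/z/2 27): {"jaf":{"dwk":[83,44],"xa":36,"y":[39,29],"z":[9,74,27]}}
After op 8 (replace /jaf/y/1 56): {"jaf":{"dwk":[83,44],"xa":36,"y":[39,56],"z":[9,74,27]}}
After op 9 (replace /jaf/z 0): {"jaf":{"dwk":[83,44],"xa":36,"y":[39,56],"z":0}}

Answer: {"jaf":{"dwk":[83,44],"xa":36,"y":[39,56],"z":0}}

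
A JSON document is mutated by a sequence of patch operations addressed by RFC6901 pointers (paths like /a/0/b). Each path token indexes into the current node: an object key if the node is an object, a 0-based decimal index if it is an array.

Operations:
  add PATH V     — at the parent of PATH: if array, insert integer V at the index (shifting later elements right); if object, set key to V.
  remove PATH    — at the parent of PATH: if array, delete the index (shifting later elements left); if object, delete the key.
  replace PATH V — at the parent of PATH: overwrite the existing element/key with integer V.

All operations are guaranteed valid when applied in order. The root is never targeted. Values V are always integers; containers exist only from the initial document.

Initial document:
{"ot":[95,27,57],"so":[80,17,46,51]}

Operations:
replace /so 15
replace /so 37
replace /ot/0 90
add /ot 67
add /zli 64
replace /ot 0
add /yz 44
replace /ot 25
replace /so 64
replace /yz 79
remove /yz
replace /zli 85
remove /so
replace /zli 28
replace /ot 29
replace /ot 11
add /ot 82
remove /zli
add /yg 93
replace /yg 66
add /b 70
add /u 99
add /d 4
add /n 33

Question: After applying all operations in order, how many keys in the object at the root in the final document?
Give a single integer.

After op 1 (replace /so 15): {"ot":[95,27,57],"so":15}
After op 2 (replace /so 37): {"ot":[95,27,57],"so":37}
After op 3 (replace /ot/0 90): {"ot":[90,27,57],"so":37}
After op 4 (add /ot 67): {"ot":67,"so":37}
After op 5 (add /zli 64): {"ot":67,"so":37,"zli":64}
After op 6 (replace /ot 0): {"ot":0,"so":37,"zli":64}
After op 7 (add /yz 44): {"ot":0,"so":37,"yz":44,"zli":64}
After op 8 (replace /ot 25): {"ot":25,"so":37,"yz":44,"zli":64}
After op 9 (replace /so 64): {"ot":25,"so":64,"yz":44,"zli":64}
After op 10 (replace /yz 79): {"ot":25,"so":64,"yz":79,"zli":64}
After op 11 (remove /yz): {"ot":25,"so":64,"zli":64}
After op 12 (replace /zli 85): {"ot":25,"so":64,"zli":85}
After op 13 (remove /so): {"ot":25,"zli":85}
After op 14 (replace /zli 28): {"ot":25,"zli":28}
After op 15 (replace /ot 29): {"ot":29,"zli":28}
After op 16 (replace /ot 11): {"ot":11,"zli":28}
After op 17 (add /ot 82): {"ot":82,"zli":28}
After op 18 (remove /zli): {"ot":82}
After op 19 (add /yg 93): {"ot":82,"yg":93}
After op 20 (replace /yg 66): {"ot":82,"yg":66}
After op 21 (add /b 70): {"b":70,"ot":82,"yg":66}
After op 22 (add /u 99): {"b":70,"ot":82,"u":99,"yg":66}
After op 23 (add /d 4): {"b":70,"d":4,"ot":82,"u":99,"yg":66}
After op 24 (add /n 33): {"b":70,"d":4,"n":33,"ot":82,"u":99,"yg":66}
Size at the root: 6

Answer: 6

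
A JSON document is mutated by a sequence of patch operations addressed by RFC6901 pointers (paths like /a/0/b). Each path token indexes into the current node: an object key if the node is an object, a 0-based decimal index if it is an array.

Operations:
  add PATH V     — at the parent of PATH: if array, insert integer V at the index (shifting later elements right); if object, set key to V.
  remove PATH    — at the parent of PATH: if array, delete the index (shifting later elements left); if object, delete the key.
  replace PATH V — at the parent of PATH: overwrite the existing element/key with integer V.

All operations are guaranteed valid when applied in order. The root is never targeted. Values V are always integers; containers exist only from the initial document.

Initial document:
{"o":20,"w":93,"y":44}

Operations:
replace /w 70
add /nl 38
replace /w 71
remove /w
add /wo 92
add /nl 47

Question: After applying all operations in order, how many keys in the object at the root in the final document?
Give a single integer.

After op 1 (replace /w 70): {"o":20,"w":70,"y":44}
After op 2 (add /nl 38): {"nl":38,"o":20,"w":70,"y":44}
After op 3 (replace /w 71): {"nl":38,"o":20,"w":71,"y":44}
After op 4 (remove /w): {"nl":38,"o":20,"y":44}
After op 5 (add /wo 92): {"nl":38,"o":20,"wo":92,"y":44}
After op 6 (add /nl 47): {"nl":47,"o":20,"wo":92,"y":44}
Size at the root: 4

Answer: 4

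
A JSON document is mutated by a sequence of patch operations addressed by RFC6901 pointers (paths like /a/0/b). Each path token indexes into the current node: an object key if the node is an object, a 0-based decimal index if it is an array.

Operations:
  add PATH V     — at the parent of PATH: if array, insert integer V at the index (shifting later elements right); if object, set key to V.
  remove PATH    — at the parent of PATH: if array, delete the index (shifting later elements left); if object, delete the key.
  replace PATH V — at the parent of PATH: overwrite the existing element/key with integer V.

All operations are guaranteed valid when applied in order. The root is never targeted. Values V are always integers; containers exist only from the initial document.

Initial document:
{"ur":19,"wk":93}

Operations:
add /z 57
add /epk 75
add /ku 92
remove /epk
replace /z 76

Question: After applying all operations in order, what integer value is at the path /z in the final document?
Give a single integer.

Answer: 76

Derivation:
After op 1 (add /z 57): {"ur":19,"wk":93,"z":57}
After op 2 (add /epk 75): {"epk":75,"ur":19,"wk":93,"z":57}
After op 3 (add /ku 92): {"epk":75,"ku":92,"ur":19,"wk":93,"z":57}
After op 4 (remove /epk): {"ku":92,"ur":19,"wk":93,"z":57}
After op 5 (replace /z 76): {"ku":92,"ur":19,"wk":93,"z":76}
Value at /z: 76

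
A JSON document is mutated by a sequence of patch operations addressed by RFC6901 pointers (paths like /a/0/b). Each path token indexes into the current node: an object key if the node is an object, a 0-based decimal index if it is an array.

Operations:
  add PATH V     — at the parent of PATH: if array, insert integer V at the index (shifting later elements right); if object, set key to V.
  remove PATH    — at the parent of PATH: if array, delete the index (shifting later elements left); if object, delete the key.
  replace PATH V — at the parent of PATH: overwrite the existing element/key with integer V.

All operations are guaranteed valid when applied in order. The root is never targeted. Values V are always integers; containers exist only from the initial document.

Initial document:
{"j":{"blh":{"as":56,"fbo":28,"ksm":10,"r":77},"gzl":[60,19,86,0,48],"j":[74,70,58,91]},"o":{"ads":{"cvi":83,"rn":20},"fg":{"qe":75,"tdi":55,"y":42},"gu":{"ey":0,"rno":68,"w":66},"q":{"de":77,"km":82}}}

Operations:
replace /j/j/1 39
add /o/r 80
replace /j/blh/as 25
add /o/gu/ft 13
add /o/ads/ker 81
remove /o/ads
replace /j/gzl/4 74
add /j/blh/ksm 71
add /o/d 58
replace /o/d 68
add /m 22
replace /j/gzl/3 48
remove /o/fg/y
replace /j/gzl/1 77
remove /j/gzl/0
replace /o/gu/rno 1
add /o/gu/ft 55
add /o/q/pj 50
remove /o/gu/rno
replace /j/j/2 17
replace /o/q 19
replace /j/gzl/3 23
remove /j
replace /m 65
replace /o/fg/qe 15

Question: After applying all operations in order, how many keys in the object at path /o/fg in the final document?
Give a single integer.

Answer: 2

Derivation:
After op 1 (replace /j/j/1 39): {"j":{"blh":{"as":56,"fbo":28,"ksm":10,"r":77},"gzl":[60,19,86,0,48],"j":[74,39,58,91]},"o":{"ads":{"cvi":83,"rn":20},"fg":{"qe":75,"tdi":55,"y":42},"gu":{"ey":0,"rno":68,"w":66},"q":{"de":77,"km":82}}}
After op 2 (add /o/r 80): {"j":{"blh":{"as":56,"fbo":28,"ksm":10,"r":77},"gzl":[60,19,86,0,48],"j":[74,39,58,91]},"o":{"ads":{"cvi":83,"rn":20},"fg":{"qe":75,"tdi":55,"y":42},"gu":{"ey":0,"rno":68,"w":66},"q":{"de":77,"km":82},"r":80}}
After op 3 (replace /j/blh/as 25): {"j":{"blh":{"as":25,"fbo":28,"ksm":10,"r":77},"gzl":[60,19,86,0,48],"j":[74,39,58,91]},"o":{"ads":{"cvi":83,"rn":20},"fg":{"qe":75,"tdi":55,"y":42},"gu":{"ey":0,"rno":68,"w":66},"q":{"de":77,"km":82},"r":80}}
After op 4 (add /o/gu/ft 13): {"j":{"blh":{"as":25,"fbo":28,"ksm":10,"r":77},"gzl":[60,19,86,0,48],"j":[74,39,58,91]},"o":{"ads":{"cvi":83,"rn":20},"fg":{"qe":75,"tdi":55,"y":42},"gu":{"ey":0,"ft":13,"rno":68,"w":66},"q":{"de":77,"km":82},"r":80}}
After op 5 (add /o/ads/ker 81): {"j":{"blh":{"as":25,"fbo":28,"ksm":10,"r":77},"gzl":[60,19,86,0,48],"j":[74,39,58,91]},"o":{"ads":{"cvi":83,"ker":81,"rn":20},"fg":{"qe":75,"tdi":55,"y":42},"gu":{"ey":0,"ft":13,"rno":68,"w":66},"q":{"de":77,"km":82},"r":80}}
After op 6 (remove /o/ads): {"j":{"blh":{"as":25,"fbo":28,"ksm":10,"r":77},"gzl":[60,19,86,0,48],"j":[74,39,58,91]},"o":{"fg":{"qe":75,"tdi":55,"y":42},"gu":{"ey":0,"ft":13,"rno":68,"w":66},"q":{"de":77,"km":82},"r":80}}
After op 7 (replace /j/gzl/4 74): {"j":{"blh":{"as":25,"fbo":28,"ksm":10,"r":77},"gzl":[60,19,86,0,74],"j":[74,39,58,91]},"o":{"fg":{"qe":75,"tdi":55,"y":42},"gu":{"ey":0,"ft":13,"rno":68,"w":66},"q":{"de":77,"km":82},"r":80}}
After op 8 (add /j/blh/ksm 71): {"j":{"blh":{"as":25,"fbo":28,"ksm":71,"r":77},"gzl":[60,19,86,0,74],"j":[74,39,58,91]},"o":{"fg":{"qe":75,"tdi":55,"y":42},"gu":{"ey":0,"ft":13,"rno":68,"w":66},"q":{"de":77,"km":82},"r":80}}
After op 9 (add /o/d 58): {"j":{"blh":{"as":25,"fbo":28,"ksm":71,"r":77},"gzl":[60,19,86,0,74],"j":[74,39,58,91]},"o":{"d":58,"fg":{"qe":75,"tdi":55,"y":42},"gu":{"ey":0,"ft":13,"rno":68,"w":66},"q":{"de":77,"km":82},"r":80}}
After op 10 (replace /o/d 68): {"j":{"blh":{"as":25,"fbo":28,"ksm":71,"r":77},"gzl":[60,19,86,0,74],"j":[74,39,58,91]},"o":{"d":68,"fg":{"qe":75,"tdi":55,"y":42},"gu":{"ey":0,"ft":13,"rno":68,"w":66},"q":{"de":77,"km":82},"r":80}}
After op 11 (add /m 22): {"j":{"blh":{"as":25,"fbo":28,"ksm":71,"r":77},"gzl":[60,19,86,0,74],"j":[74,39,58,91]},"m":22,"o":{"d":68,"fg":{"qe":75,"tdi":55,"y":42},"gu":{"ey":0,"ft":13,"rno":68,"w":66},"q":{"de":77,"km":82},"r":80}}
After op 12 (replace /j/gzl/3 48): {"j":{"blh":{"as":25,"fbo":28,"ksm":71,"r":77},"gzl":[60,19,86,48,74],"j":[74,39,58,91]},"m":22,"o":{"d":68,"fg":{"qe":75,"tdi":55,"y":42},"gu":{"ey":0,"ft":13,"rno":68,"w":66},"q":{"de":77,"km":82},"r":80}}
After op 13 (remove /o/fg/y): {"j":{"blh":{"as":25,"fbo":28,"ksm":71,"r":77},"gzl":[60,19,86,48,74],"j":[74,39,58,91]},"m":22,"o":{"d":68,"fg":{"qe":75,"tdi":55},"gu":{"ey":0,"ft":13,"rno":68,"w":66},"q":{"de":77,"km":82},"r":80}}
After op 14 (replace /j/gzl/1 77): {"j":{"blh":{"as":25,"fbo":28,"ksm":71,"r":77},"gzl":[60,77,86,48,74],"j":[74,39,58,91]},"m":22,"o":{"d":68,"fg":{"qe":75,"tdi":55},"gu":{"ey":0,"ft":13,"rno":68,"w":66},"q":{"de":77,"km":82},"r":80}}
After op 15 (remove /j/gzl/0): {"j":{"blh":{"as":25,"fbo":28,"ksm":71,"r":77},"gzl":[77,86,48,74],"j":[74,39,58,91]},"m":22,"o":{"d":68,"fg":{"qe":75,"tdi":55},"gu":{"ey":0,"ft":13,"rno":68,"w":66},"q":{"de":77,"km":82},"r":80}}
After op 16 (replace /o/gu/rno 1): {"j":{"blh":{"as":25,"fbo":28,"ksm":71,"r":77},"gzl":[77,86,48,74],"j":[74,39,58,91]},"m":22,"o":{"d":68,"fg":{"qe":75,"tdi":55},"gu":{"ey":0,"ft":13,"rno":1,"w":66},"q":{"de":77,"km":82},"r":80}}
After op 17 (add /o/gu/ft 55): {"j":{"blh":{"as":25,"fbo":28,"ksm":71,"r":77},"gzl":[77,86,48,74],"j":[74,39,58,91]},"m":22,"o":{"d":68,"fg":{"qe":75,"tdi":55},"gu":{"ey":0,"ft":55,"rno":1,"w":66},"q":{"de":77,"km":82},"r":80}}
After op 18 (add /o/q/pj 50): {"j":{"blh":{"as":25,"fbo":28,"ksm":71,"r":77},"gzl":[77,86,48,74],"j":[74,39,58,91]},"m":22,"o":{"d":68,"fg":{"qe":75,"tdi":55},"gu":{"ey":0,"ft":55,"rno":1,"w":66},"q":{"de":77,"km":82,"pj":50},"r":80}}
After op 19 (remove /o/gu/rno): {"j":{"blh":{"as":25,"fbo":28,"ksm":71,"r":77},"gzl":[77,86,48,74],"j":[74,39,58,91]},"m":22,"o":{"d":68,"fg":{"qe":75,"tdi":55},"gu":{"ey":0,"ft":55,"w":66},"q":{"de":77,"km":82,"pj":50},"r":80}}
After op 20 (replace /j/j/2 17): {"j":{"blh":{"as":25,"fbo":28,"ksm":71,"r":77},"gzl":[77,86,48,74],"j":[74,39,17,91]},"m":22,"o":{"d":68,"fg":{"qe":75,"tdi":55},"gu":{"ey":0,"ft":55,"w":66},"q":{"de":77,"km":82,"pj":50},"r":80}}
After op 21 (replace /o/q 19): {"j":{"blh":{"as":25,"fbo":28,"ksm":71,"r":77},"gzl":[77,86,48,74],"j":[74,39,17,91]},"m":22,"o":{"d":68,"fg":{"qe":75,"tdi":55},"gu":{"ey":0,"ft":55,"w":66},"q":19,"r":80}}
After op 22 (replace /j/gzl/3 23): {"j":{"blh":{"as":25,"fbo":28,"ksm":71,"r":77},"gzl":[77,86,48,23],"j":[74,39,17,91]},"m":22,"o":{"d":68,"fg":{"qe":75,"tdi":55},"gu":{"ey":0,"ft":55,"w":66},"q":19,"r":80}}
After op 23 (remove /j): {"m":22,"o":{"d":68,"fg":{"qe":75,"tdi":55},"gu":{"ey":0,"ft":55,"w":66},"q":19,"r":80}}
After op 24 (replace /m 65): {"m":65,"o":{"d":68,"fg":{"qe":75,"tdi":55},"gu":{"ey":0,"ft":55,"w":66},"q":19,"r":80}}
After op 25 (replace /o/fg/qe 15): {"m":65,"o":{"d":68,"fg":{"qe":15,"tdi":55},"gu":{"ey":0,"ft":55,"w":66},"q":19,"r":80}}
Size at path /o/fg: 2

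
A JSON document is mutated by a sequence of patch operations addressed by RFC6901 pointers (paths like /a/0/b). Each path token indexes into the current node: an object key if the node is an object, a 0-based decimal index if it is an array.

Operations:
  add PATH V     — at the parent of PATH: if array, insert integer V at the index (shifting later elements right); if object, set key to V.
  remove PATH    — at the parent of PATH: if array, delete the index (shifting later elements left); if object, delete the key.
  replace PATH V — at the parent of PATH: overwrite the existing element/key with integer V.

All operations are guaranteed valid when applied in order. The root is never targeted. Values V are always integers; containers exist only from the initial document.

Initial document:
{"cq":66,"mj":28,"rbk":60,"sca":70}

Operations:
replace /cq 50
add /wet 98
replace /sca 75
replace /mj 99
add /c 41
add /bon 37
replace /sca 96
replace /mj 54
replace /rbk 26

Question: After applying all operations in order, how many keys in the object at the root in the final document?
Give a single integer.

Answer: 7

Derivation:
After op 1 (replace /cq 50): {"cq":50,"mj":28,"rbk":60,"sca":70}
After op 2 (add /wet 98): {"cq":50,"mj":28,"rbk":60,"sca":70,"wet":98}
After op 3 (replace /sca 75): {"cq":50,"mj":28,"rbk":60,"sca":75,"wet":98}
After op 4 (replace /mj 99): {"cq":50,"mj":99,"rbk":60,"sca":75,"wet":98}
After op 5 (add /c 41): {"c":41,"cq":50,"mj":99,"rbk":60,"sca":75,"wet":98}
After op 6 (add /bon 37): {"bon":37,"c":41,"cq":50,"mj":99,"rbk":60,"sca":75,"wet":98}
After op 7 (replace /sca 96): {"bon":37,"c":41,"cq":50,"mj":99,"rbk":60,"sca":96,"wet":98}
After op 8 (replace /mj 54): {"bon":37,"c":41,"cq":50,"mj":54,"rbk":60,"sca":96,"wet":98}
After op 9 (replace /rbk 26): {"bon":37,"c":41,"cq":50,"mj":54,"rbk":26,"sca":96,"wet":98}
Size at the root: 7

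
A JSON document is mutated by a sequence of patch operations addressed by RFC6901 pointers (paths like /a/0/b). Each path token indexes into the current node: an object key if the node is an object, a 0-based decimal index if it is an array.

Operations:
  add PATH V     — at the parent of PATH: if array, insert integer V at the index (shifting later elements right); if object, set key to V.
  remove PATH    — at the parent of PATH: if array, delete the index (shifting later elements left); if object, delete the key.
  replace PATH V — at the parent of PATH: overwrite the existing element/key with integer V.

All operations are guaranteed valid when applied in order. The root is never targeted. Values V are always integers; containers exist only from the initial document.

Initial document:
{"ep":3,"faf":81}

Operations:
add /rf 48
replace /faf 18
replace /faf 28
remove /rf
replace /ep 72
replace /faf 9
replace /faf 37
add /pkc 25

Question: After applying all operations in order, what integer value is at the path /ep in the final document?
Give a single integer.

After op 1 (add /rf 48): {"ep":3,"faf":81,"rf":48}
After op 2 (replace /faf 18): {"ep":3,"faf":18,"rf":48}
After op 3 (replace /faf 28): {"ep":3,"faf":28,"rf":48}
After op 4 (remove /rf): {"ep":3,"faf":28}
After op 5 (replace /ep 72): {"ep":72,"faf":28}
After op 6 (replace /faf 9): {"ep":72,"faf":9}
After op 7 (replace /faf 37): {"ep":72,"faf":37}
After op 8 (add /pkc 25): {"ep":72,"faf":37,"pkc":25}
Value at /ep: 72

Answer: 72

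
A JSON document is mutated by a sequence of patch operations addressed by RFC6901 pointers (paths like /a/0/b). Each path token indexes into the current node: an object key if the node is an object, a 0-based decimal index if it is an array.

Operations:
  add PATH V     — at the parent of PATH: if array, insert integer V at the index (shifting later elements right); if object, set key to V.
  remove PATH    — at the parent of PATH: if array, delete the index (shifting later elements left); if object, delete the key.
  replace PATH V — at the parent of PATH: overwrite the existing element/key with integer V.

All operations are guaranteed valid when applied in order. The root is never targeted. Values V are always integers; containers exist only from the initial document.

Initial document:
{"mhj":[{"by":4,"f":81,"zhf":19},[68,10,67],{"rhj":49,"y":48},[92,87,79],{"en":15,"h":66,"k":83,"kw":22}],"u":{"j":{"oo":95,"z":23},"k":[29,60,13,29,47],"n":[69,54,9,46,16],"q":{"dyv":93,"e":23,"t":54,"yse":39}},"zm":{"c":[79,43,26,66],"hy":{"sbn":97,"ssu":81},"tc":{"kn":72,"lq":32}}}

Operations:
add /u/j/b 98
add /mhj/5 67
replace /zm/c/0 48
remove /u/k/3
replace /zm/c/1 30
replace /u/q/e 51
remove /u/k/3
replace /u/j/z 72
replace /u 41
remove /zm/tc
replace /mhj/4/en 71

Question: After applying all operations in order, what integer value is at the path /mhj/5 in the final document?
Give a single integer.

After op 1 (add /u/j/b 98): {"mhj":[{"by":4,"f":81,"zhf":19},[68,10,67],{"rhj":49,"y":48},[92,87,79],{"en":15,"h":66,"k":83,"kw":22}],"u":{"j":{"b":98,"oo":95,"z":23},"k":[29,60,13,29,47],"n":[69,54,9,46,16],"q":{"dyv":93,"e":23,"t":54,"yse":39}},"zm":{"c":[79,43,26,66],"hy":{"sbn":97,"ssu":81},"tc":{"kn":72,"lq":32}}}
After op 2 (add /mhj/5 67): {"mhj":[{"by":4,"f":81,"zhf":19},[68,10,67],{"rhj":49,"y":48},[92,87,79],{"en":15,"h":66,"k":83,"kw":22},67],"u":{"j":{"b":98,"oo":95,"z":23},"k":[29,60,13,29,47],"n":[69,54,9,46,16],"q":{"dyv":93,"e":23,"t":54,"yse":39}},"zm":{"c":[79,43,26,66],"hy":{"sbn":97,"ssu":81},"tc":{"kn":72,"lq":32}}}
After op 3 (replace /zm/c/0 48): {"mhj":[{"by":4,"f":81,"zhf":19},[68,10,67],{"rhj":49,"y":48},[92,87,79],{"en":15,"h":66,"k":83,"kw":22},67],"u":{"j":{"b":98,"oo":95,"z":23},"k":[29,60,13,29,47],"n":[69,54,9,46,16],"q":{"dyv":93,"e":23,"t":54,"yse":39}},"zm":{"c":[48,43,26,66],"hy":{"sbn":97,"ssu":81},"tc":{"kn":72,"lq":32}}}
After op 4 (remove /u/k/3): {"mhj":[{"by":4,"f":81,"zhf":19},[68,10,67],{"rhj":49,"y":48},[92,87,79],{"en":15,"h":66,"k":83,"kw":22},67],"u":{"j":{"b":98,"oo":95,"z":23},"k":[29,60,13,47],"n":[69,54,9,46,16],"q":{"dyv":93,"e":23,"t":54,"yse":39}},"zm":{"c":[48,43,26,66],"hy":{"sbn":97,"ssu":81},"tc":{"kn":72,"lq":32}}}
After op 5 (replace /zm/c/1 30): {"mhj":[{"by":4,"f":81,"zhf":19},[68,10,67],{"rhj":49,"y":48},[92,87,79],{"en":15,"h":66,"k":83,"kw":22},67],"u":{"j":{"b":98,"oo":95,"z":23},"k":[29,60,13,47],"n":[69,54,9,46,16],"q":{"dyv":93,"e":23,"t":54,"yse":39}},"zm":{"c":[48,30,26,66],"hy":{"sbn":97,"ssu":81},"tc":{"kn":72,"lq":32}}}
After op 6 (replace /u/q/e 51): {"mhj":[{"by":4,"f":81,"zhf":19},[68,10,67],{"rhj":49,"y":48},[92,87,79],{"en":15,"h":66,"k":83,"kw":22},67],"u":{"j":{"b":98,"oo":95,"z":23},"k":[29,60,13,47],"n":[69,54,9,46,16],"q":{"dyv":93,"e":51,"t":54,"yse":39}},"zm":{"c":[48,30,26,66],"hy":{"sbn":97,"ssu":81},"tc":{"kn":72,"lq":32}}}
After op 7 (remove /u/k/3): {"mhj":[{"by":4,"f":81,"zhf":19},[68,10,67],{"rhj":49,"y":48},[92,87,79],{"en":15,"h":66,"k":83,"kw":22},67],"u":{"j":{"b":98,"oo":95,"z":23},"k":[29,60,13],"n":[69,54,9,46,16],"q":{"dyv":93,"e":51,"t":54,"yse":39}},"zm":{"c":[48,30,26,66],"hy":{"sbn":97,"ssu":81},"tc":{"kn":72,"lq":32}}}
After op 8 (replace /u/j/z 72): {"mhj":[{"by":4,"f":81,"zhf":19},[68,10,67],{"rhj":49,"y":48},[92,87,79],{"en":15,"h":66,"k":83,"kw":22},67],"u":{"j":{"b":98,"oo":95,"z":72},"k":[29,60,13],"n":[69,54,9,46,16],"q":{"dyv":93,"e":51,"t":54,"yse":39}},"zm":{"c":[48,30,26,66],"hy":{"sbn":97,"ssu":81},"tc":{"kn":72,"lq":32}}}
After op 9 (replace /u 41): {"mhj":[{"by":4,"f":81,"zhf":19},[68,10,67],{"rhj":49,"y":48},[92,87,79],{"en":15,"h":66,"k":83,"kw":22},67],"u":41,"zm":{"c":[48,30,26,66],"hy":{"sbn":97,"ssu":81},"tc":{"kn":72,"lq":32}}}
After op 10 (remove /zm/tc): {"mhj":[{"by":4,"f":81,"zhf":19},[68,10,67],{"rhj":49,"y":48},[92,87,79],{"en":15,"h":66,"k":83,"kw":22},67],"u":41,"zm":{"c":[48,30,26,66],"hy":{"sbn":97,"ssu":81}}}
After op 11 (replace /mhj/4/en 71): {"mhj":[{"by":4,"f":81,"zhf":19},[68,10,67],{"rhj":49,"y":48},[92,87,79],{"en":71,"h":66,"k":83,"kw":22},67],"u":41,"zm":{"c":[48,30,26,66],"hy":{"sbn":97,"ssu":81}}}
Value at /mhj/5: 67

Answer: 67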